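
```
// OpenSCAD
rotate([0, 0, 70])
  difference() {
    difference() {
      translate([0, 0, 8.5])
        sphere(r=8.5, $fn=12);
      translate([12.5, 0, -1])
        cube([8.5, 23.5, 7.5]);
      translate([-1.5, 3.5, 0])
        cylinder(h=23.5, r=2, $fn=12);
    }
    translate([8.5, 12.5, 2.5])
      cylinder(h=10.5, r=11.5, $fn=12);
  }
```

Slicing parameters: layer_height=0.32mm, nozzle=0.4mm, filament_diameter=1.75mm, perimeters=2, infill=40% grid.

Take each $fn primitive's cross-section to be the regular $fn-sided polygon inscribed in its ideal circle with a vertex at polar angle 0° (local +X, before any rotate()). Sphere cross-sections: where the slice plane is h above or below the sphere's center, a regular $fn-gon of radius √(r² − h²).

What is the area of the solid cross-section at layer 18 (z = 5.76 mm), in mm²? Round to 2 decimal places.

151.18 mm²

At z = 5.76 mm: the sphere: section is a regular 12-gon, circumradius = √(r²−h²) = √(8.5²−2.74²) = 8.046 (area = (12/2)·8.046²·sin(360°/12) = 194.23 mm²); the cube at (12.5, 0) is present — its section is the full 8.5×23.5 rectangle (area 199.75 mm²); the cylinder at (-1.5, 3.5): section is a regular 12-gon, circumradius r=2 (area = (12/2)·2.000²·sin(360°/12) = 12.00 mm²); After the difference (first − rest): starting from the r=8.5 sphere (194.23 mm²), the 8.5×23.5 cube at (12.5, 0) misses the remaining region (no effect); the r=2 cylinder at (-1.5, 3.5) lies wholly inside it (removes its full 12.00 mm² and its 12.42 mm outline becomes a hole wall) — area = 182.23 mm²; the r=11.5 cylinder at (8.5, 12.5) contributes a regular 12-gon of circumradius 11.5 (area = (12/2)·11.500²·sin(360°/12) = 396.75 mm²); Subtracting the remaining from the first: starting from the result so far (182.23 mm²), the r=11.5 cylinder at (8.5, 12.5) partially overlaps it — only the 31.05 mm² overlap (of its 396.75 mm²) is removed, clipping the outline — area = 151.18 mm²; (whole slice rotated 70° about Z — lengths, areas and connectivity unchanged). Overall, the cross-section is one region with 1 hole. Net area = 151.18 mm².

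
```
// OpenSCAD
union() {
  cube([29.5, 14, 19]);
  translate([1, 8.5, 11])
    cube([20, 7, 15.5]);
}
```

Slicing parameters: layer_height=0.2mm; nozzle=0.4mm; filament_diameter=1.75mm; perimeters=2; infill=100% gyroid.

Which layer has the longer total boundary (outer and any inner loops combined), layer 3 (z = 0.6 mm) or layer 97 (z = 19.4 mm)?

layer 3 (z = 0.6 mm)

Layer 3 (z = 0.6): the 29.5×14 cube contributes its full rectangle (perimeter 87.00 mm); the cube at (1, 8.5) is absent (z outside [11, 26.5]); Combining (union): only the 29.5×14 cube is present, so the union is just that shape — boundary = 87.00 mm. So its perimeter = 87.00 mm. Layer 97 (z = 19.4): the cube does not reach this height (z outside [0, 19]); the 20×7 cube at (1, 8.5) contributes its full rectangle (perimeter 54.00 mm); Combining (union): only the 20×7 cube at (1, 8.5) is present, so the union is just that shape — boundary = 54.00 mm. So its perimeter = 54.00 mm. Layer 3 is larger (87.00 vs 54.00 mm).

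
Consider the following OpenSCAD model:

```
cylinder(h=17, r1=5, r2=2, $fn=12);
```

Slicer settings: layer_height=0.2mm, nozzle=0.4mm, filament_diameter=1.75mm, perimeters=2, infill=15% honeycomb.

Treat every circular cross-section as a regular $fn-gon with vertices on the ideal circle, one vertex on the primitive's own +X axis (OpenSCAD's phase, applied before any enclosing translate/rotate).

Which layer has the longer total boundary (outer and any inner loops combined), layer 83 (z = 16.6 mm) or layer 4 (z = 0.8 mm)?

layer 4 (z = 0.8 mm)

Layer 83 (z = 16.6): the cone: at t=0.976 of its height the radius interpolates to r₁+(r₂−r₁)t = 2.071, giving a regular 12-gon of that circumradius (perimeter = 2·12·2.071·sin(180°/12) = 12.86 mm). So its perimeter = 12.86 mm. Layer 4 (z = 0.8): the cone contributes a regular 12-gon of circumradius 4.859 (interpolated between r1=5 and r2=2 at t=0.047) (perimeter = 2·12·4.859·sin(180°/12) = 30.18 mm). So its perimeter = 30.18 mm. Layer 4 is larger (30.18 vs 12.86 mm).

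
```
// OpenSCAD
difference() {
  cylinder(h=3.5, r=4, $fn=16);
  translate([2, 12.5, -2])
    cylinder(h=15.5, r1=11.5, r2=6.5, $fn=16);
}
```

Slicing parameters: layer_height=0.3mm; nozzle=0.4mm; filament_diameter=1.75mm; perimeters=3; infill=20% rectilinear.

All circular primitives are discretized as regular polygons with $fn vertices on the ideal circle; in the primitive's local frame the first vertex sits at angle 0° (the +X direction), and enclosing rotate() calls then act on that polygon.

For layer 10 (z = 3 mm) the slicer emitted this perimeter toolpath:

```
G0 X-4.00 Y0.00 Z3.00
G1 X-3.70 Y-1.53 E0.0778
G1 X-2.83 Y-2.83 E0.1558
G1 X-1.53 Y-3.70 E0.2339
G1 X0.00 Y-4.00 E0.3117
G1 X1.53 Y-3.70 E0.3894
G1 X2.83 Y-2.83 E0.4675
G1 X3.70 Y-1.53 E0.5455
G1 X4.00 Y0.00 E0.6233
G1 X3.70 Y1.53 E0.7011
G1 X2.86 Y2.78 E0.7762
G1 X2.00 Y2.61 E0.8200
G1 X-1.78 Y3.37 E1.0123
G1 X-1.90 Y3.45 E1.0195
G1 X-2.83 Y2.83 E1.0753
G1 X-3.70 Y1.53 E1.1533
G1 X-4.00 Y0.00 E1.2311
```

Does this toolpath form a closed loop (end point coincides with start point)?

yes

Start point (G0): (-4.00, 0.00). End point (last G1): the path returns to the start — closed.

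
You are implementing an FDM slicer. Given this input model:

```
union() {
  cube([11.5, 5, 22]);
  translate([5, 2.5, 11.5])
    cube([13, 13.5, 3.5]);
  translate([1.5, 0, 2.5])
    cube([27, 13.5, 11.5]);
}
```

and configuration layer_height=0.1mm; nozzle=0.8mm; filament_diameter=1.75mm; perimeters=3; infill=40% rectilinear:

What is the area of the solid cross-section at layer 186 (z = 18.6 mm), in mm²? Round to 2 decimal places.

57.50 mm²

At z = 18.6 mm: the cube (footprint 11.5×5) is included at this height (area 57.50 mm²); the cube at (5, 2.5) is absent (z outside [11.5, 15]); the cube at (1.5, 0) is not intersected at this z (z outside [2.5, 14]); Combining (union): only the 11.5×5 cube is present, so the union is just that shape — area = 57.50 mm². Overall, the cross-section is a single solid region. Net area = 57.50 mm².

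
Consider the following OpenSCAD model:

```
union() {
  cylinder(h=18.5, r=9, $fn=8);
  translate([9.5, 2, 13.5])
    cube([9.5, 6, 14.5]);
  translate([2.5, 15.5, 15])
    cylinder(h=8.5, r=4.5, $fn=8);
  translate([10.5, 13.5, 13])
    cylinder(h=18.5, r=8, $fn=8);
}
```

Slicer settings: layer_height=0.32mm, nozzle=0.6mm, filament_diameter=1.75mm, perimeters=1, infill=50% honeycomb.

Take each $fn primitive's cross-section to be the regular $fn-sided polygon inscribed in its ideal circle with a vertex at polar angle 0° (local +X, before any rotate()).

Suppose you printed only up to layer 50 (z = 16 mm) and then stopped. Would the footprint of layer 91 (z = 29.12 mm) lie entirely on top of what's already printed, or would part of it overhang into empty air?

Compare the two slices. At z = 16: the r=9 cylinder gives a regular 8-gon of circumradius 9 (constant along its height) (area = (8/2)·9.000²·sin(360°/8) = 229.10 mm²); the 9.5×6 cube at (9.5, 2) contributes its full rectangle (area 57.00 mm²); the r=4.5 cylinder at (2.5, 15.5) gives a regular 8-gon of circumradius 4.5 (constant along its height) (area = (8/2)·4.500²·sin(360°/8) = 57.28 mm²); the cylinder at (10.5, 13.5): section is a regular 8-gon, circumradius r=8 (area = (8/2)·8.000²·sin(360°/8) = 181.02 mm²); Merging all regions: the regions partially overlap — summed areas 524.40 mm² minus the doubly-counted overlap 29.88 mm² gives 494.52 mm² — area = 494.52 mm². At z = 29.12: the cylinder is not intersected at this z (z outside [0, 18.5]); the cube at (9.5, 2) is not intersected at this z (z outside [13.5, 28]); the cylinder at (2.5, 15.5) is not intersected at this z (z outside [15, 23.5]); the r=8 cylinder at (10.5, 13.5) contributes a regular 8-gon of circumradius 8 (area = (8/2)·8.000²·sin(360°/8) = 181.02 mm²); Combining (union): only the r=8 cylinder at (10.5, 13.5) is present, so the union is just that shape — area = 181.02 mm². Checking containment: the cross-section at z = 29.12 is a subset of the cross-section at z = 16.

entirely on top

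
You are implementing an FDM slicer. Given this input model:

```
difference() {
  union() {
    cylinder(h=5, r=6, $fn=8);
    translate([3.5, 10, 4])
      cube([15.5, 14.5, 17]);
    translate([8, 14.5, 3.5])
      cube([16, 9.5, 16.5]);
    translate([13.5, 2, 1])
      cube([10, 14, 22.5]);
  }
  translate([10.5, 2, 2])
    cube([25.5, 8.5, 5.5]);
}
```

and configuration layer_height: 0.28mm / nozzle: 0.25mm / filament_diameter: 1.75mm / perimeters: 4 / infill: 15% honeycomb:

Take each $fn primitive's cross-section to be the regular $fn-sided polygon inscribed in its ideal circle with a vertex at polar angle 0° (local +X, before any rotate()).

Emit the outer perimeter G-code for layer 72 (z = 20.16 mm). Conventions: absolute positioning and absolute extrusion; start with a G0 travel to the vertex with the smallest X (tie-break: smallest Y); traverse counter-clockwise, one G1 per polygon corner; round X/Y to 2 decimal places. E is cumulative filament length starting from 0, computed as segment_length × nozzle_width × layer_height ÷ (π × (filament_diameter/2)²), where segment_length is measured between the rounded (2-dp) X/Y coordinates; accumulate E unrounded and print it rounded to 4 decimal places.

At z = 20.16 mm: the cylinder is absent (z outside [0, 5]); the 15.5×14.5 cube at (3.5, 10) contributes its full rectangle; the cube at (8, 14.5) does not reach this height (z outside [3.5, 20]); the cube at (13.5, 2) is present — its section is the full 10×14 rectangle; Merging all regions: the regions partially overlap (shared area 33.00 mm²), so overlapping operands fuse into one piece — 1 connected region; the cube at (10.5, 2) is not intersected at this z (z outside [2, 7.5]); Taking the first minus the rest: none of the subtracted shapes is present at this height, so the result so far is unchanged — 1 connected region. The outline is a single polygon with 8 vertices. Extrusion per mm of travel: 0.25 × 0.28 / (π × 0.875²) = 0.029103. Accumulating E over each segment gives final E = 2.4737.

G0 X3.50 Y10.00 Z20.16
G1 X13.50 Y10.00 E0.2910
G1 X13.50 Y2.00 E0.5238
G1 X23.50 Y2.00 E0.8149
G1 X23.50 Y16.00 E1.2223
G1 X19.00 Y16.00 E1.3533
G1 X19.00 Y24.50 E1.6006
G1 X3.50 Y24.50 E2.0517
G1 X3.50 Y10.00 E2.4737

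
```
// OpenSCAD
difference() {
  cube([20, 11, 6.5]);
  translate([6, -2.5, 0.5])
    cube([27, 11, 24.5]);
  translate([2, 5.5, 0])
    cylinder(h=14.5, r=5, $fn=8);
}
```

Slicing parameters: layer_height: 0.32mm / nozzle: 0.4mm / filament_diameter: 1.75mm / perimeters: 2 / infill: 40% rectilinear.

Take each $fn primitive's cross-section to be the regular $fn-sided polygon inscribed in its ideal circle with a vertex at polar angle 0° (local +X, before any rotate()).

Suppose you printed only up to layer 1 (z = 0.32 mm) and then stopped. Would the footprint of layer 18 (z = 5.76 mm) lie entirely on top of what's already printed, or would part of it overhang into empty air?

Compare the two slices. At z = 0.32: the 20×11 cube contributes its full rectangle (area 220.00 mm²); the cube at (6, -2.5) is absent (z outside [0.5, 25]); the r=5 cylinder at (2, 5.5) gives a regular 8-gon of circumradius 5 (constant along its height) (area = (8/2)·5.000²·sin(360°/8) = 70.71 mm²); Subtracting the remaining from the first: starting from the 20×11 cube (220.00 mm²), the r=5 cylinder at (2, 5.5) partially overlaps it — only the 53.70 mm² overlap (of its 70.71 mm²) is removed, clipping the outline — area = 166.30 mm². At z = 5.76: the cube is present — its section is the full 20×11 rectangle (area 220.00 mm²); the 27×11 cube at (6, -2.5) contributes its full rectangle (area 297.00 mm²); the r=5 cylinder at (2, 5.5) gives a regular 8-gon of circumradius 5 (constant along its height) (area = (8/2)·5.000²·sin(360°/8) = 70.71 mm²); Subtracting the remaining from the first: starting from the 20×11 cube (220.00 mm²), the 27×11 cube at (6, -2.5) partially overlaps it — only the 119.00 mm² overlap (of its 297.00 mm²) is removed, clipping the outline; the r=5 cylinder at (2, 5.5) partially overlaps it — only the 51.28 mm² overlap (of its 70.71 mm²) is removed, clipping the outline — area = 49.72 mm². Checking containment: the cross-section at z = 5.76 is a subset of the cross-section at z = 0.32.

entirely on top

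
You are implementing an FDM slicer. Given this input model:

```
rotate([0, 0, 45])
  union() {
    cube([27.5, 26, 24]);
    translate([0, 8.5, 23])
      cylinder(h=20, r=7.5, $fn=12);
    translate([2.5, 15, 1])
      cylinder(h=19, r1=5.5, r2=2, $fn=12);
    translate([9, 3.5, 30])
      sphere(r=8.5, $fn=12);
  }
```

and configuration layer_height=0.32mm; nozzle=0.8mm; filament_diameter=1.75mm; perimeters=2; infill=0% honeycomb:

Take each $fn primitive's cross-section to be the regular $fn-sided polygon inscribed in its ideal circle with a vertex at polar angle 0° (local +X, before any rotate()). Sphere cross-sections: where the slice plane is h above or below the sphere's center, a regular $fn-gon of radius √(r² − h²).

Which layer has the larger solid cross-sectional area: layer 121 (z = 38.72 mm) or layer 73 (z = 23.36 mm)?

Layer 121 (z = 38.72): the cube is absent (z outside [0, 24]); the r=7.5 cylinder at (0, 8.5) gives a regular 12-gon of circumradius 7.5 (constant along its height) (area = (12/2)·7.500²·sin(360°/12) = 168.75 mm²); the cone at (2.5, 15) is not intersected at this z (z outside [1, 20]); the sphere at (9, 3.5) is absent (|z−center|=8.720 > r=8.5); Merging all regions: only the r=7.5 cylinder at (0, 8.5) is present, so the union is just that shape — area = 168.75 mm²; (rotated 45° about Z; rotation is an isometry so areas/perimeters/island counts are preserved). So its area = 168.75 mm². Layer 73 (z = 23.36): the cube (footprint 27.5×26) is included at this height (area 715.00 mm²); the cylinder at (0, 8.5): section is a regular 12-gon, circumradius r=7.5 (area = (12/2)·7.500²·sin(360°/12) = 168.75 mm²); the cone at (2.5, 15) is absent (z outside [1, 20]); the r=8.5 sphere at (9, 3.5) slices to a regular 12-gon of circumradius 5.307 (√(r²−h²) with h=6.64 from center) (area = (12/2)·5.307²·sin(360°/12) = 84.48 mm²); Merging all regions: the regions partially overlap — summed areas 968.23 mm² minus the doubly-counted overlap 159.95 mm² gives 808.28 mm² — area = 808.28 mm²; (whole slice rotated 45° about Z — lengths, areas and connectivity unchanged). So its area = 808.28 mm². Layer 73 is larger (808.28 vs 168.75 mm²).

layer 73 (z = 23.36 mm)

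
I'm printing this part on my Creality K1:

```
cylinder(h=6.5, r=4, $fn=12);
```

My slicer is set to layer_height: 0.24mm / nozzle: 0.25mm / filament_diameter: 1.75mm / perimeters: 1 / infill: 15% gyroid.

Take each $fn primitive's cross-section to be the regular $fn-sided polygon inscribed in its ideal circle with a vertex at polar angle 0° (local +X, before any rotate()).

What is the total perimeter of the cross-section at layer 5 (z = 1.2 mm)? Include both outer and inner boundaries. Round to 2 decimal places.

24.85 mm

At z = 1.2 mm: the cylinder: section is a regular 12-gon, circumradius r=4 (perimeter = 2·12·4.000·sin(180°/12) = 24.85 mm). Overall, the cross-section is a single solid region. Total boundary length (outer) = 24.85 mm.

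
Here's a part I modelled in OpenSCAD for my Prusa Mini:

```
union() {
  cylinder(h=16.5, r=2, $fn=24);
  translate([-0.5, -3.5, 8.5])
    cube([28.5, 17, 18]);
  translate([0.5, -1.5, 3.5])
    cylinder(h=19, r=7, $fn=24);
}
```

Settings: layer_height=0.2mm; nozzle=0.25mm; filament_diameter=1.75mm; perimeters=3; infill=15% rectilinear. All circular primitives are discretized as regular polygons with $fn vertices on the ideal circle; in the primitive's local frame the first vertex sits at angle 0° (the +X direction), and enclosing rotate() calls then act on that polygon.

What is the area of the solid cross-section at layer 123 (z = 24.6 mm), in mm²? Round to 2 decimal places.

484.50 mm²

At z = 24.6 mm: the cylinder is absent (z outside [0, 16.5]); the cube at (-0.5, -3.5) is present — its section is the full 28.5×17 rectangle (area 484.50 mm²); the cylinder at (0.5, -1.5) does not reach this height (z outside [3.5, 22.5]); Combining (union): only the 28.5×17 cube at (-0.5, -3.5) is present, so the union is just that shape — area = 484.50 mm². Overall, the cross-section is a single solid region. Net area = 484.50 mm².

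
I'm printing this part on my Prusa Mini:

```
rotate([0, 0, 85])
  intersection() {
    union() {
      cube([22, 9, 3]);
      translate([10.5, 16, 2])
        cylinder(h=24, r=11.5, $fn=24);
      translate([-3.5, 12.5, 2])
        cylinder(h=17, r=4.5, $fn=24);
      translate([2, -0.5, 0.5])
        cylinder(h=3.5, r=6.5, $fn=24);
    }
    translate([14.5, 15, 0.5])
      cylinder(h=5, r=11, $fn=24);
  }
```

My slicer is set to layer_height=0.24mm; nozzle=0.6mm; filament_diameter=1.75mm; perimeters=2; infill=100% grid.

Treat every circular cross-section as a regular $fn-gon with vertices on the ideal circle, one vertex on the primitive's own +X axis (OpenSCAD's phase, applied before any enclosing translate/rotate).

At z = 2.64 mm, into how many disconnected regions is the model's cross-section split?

At z = 2.64 mm: the cube is present — its section is the full 22×9 rectangle; the cylinder at (10.5, 16): section is a regular 24-gon, circumradius r=11.5; the r=4.5 cylinder at (-3.5, 12.5) contributes a regular 24-gon of circumradius 4.5; the r=6.5 cylinder at (2, -0.5) contributes a regular 24-gon of circumradius 6.5; Merging all regions: the regions partially overlap (shared area 103.14 mm²), so overlapping operands fuse into one piece — 1 connected region; the r=11 cylinder at (14.5, 15) gives a regular 24-gon of circumradius 11 (constant along its height); After intersecting: the r=11 cylinder at (14.5, 15) partially overlaps that combined region; clipping to the common part keeps 321.74 mm² — 1 connected region; (rotated 85° about Z; rotation is an isometry so areas/perimeters/island counts are preserved). The result has 1 disconnected region.

1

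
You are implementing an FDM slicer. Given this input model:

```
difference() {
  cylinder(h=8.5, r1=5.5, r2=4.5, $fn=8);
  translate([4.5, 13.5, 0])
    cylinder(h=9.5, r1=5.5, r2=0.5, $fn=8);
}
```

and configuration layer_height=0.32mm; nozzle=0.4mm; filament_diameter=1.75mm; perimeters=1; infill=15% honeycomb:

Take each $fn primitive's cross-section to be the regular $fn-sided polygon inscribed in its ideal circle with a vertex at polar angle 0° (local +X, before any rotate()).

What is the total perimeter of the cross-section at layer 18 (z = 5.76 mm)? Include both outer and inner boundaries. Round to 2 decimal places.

At z = 5.76 mm: the cone (r1=5.5→r2=4.5) has section circumradius 4.822 here — a regular 8-gon (perimeter = 2·8·4.822·sin(180°/8) = 29.53 mm); the cone at (4.5, 13.5) (r1=5.5→r2=0.5) has section circumradius 2.468 here — a regular 8-gon (perimeter = 2·8·2.468·sin(180°/8) = 15.11 mm); After the difference (first − rest): starting from the cone, the cone at (4.5, 13.5) misses the remaining region (no effect) — boundary = 29.53 mm. Overall, the cross-section is a single solid region. Total boundary length (outer) = 29.53 mm.

29.53 mm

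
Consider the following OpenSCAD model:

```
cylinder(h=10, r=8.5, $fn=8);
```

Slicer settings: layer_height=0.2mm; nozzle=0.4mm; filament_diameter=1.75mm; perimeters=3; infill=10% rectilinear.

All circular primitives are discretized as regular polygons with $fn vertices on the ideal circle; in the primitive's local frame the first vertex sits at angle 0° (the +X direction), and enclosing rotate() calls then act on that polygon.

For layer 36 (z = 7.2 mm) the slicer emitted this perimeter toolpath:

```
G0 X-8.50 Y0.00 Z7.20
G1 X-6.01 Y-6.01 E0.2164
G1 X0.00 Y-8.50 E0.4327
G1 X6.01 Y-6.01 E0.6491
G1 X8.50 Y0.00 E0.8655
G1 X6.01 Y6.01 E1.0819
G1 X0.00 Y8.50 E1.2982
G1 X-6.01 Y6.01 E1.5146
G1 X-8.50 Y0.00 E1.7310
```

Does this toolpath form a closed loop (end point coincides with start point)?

Start point (G0): (-8.50, 0.00). End point (last G1): the path returns to the start — closed.

yes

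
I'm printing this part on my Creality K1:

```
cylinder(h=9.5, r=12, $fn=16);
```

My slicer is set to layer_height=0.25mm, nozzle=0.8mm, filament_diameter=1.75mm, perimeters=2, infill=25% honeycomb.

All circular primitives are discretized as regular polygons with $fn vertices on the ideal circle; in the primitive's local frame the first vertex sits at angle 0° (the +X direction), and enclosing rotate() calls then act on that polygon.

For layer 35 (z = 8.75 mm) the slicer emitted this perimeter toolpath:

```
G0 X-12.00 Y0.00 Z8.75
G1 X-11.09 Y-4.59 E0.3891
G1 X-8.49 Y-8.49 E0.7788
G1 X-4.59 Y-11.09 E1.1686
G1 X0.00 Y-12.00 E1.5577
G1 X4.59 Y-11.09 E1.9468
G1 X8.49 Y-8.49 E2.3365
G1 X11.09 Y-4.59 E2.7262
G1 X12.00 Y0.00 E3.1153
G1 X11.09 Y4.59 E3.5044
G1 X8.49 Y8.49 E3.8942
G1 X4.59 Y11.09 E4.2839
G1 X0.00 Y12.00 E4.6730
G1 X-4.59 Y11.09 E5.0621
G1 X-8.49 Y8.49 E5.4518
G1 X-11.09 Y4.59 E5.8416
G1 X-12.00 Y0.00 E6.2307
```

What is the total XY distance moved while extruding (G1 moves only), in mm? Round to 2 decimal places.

Sum the Euclidean lengths of each G1 segment: total = 74.93 mm.

74.93 mm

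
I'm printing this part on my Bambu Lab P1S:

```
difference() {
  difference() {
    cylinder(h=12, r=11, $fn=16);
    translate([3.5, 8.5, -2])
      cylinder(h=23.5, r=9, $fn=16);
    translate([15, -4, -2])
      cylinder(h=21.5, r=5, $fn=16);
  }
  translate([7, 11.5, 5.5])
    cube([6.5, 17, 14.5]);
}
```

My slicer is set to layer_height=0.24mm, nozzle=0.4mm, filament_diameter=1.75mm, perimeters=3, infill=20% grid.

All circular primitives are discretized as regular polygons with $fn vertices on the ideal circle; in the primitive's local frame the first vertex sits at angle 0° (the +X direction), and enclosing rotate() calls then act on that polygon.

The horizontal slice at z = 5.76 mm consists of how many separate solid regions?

1

At z = 5.76 mm: the r=11 cylinder gives a regular 16-gon of circumradius 11 (constant along its height); the r=9 cylinder at (3.5, 8.5) contributes a regular 16-gon of circumradius 9; the r=5 cylinder at (15, -4) gives a regular 16-gon of circumradius 5 (constant along its height); Subtracting the remaining from the first: starting from the r=11 cylinder, the r=9 cylinder at (3.5, 8.5) partially overlaps it — only the 130.02 mm² overlap (of its 247.98 mm²) is removed, clipping the outline; the r=5 cylinder at (15, -4) partially overlaps it — only the 0.48 mm² overlap (of its 76.54 mm²) is removed, clipping the outline — 1 connected region; the 6.5×17 cube at (7, 11.5) contributes its full rectangle; Taking the first minus the rest: starting from that combined region, the 6.5×17 cube at (7, 11.5) misses the remaining region (no effect) — 1 connected region. The result has 1 disconnected region.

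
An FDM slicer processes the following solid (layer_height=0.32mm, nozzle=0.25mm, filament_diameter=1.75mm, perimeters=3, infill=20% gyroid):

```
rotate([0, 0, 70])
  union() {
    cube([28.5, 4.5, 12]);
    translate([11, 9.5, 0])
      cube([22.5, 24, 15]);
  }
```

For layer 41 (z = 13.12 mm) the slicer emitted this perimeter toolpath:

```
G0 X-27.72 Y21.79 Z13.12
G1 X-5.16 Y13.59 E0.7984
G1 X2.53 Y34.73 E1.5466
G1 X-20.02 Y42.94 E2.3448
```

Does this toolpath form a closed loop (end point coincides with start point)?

Start point (G0): (-27.72, 21.79). End point (last G1): the path does not return to the start — open.

no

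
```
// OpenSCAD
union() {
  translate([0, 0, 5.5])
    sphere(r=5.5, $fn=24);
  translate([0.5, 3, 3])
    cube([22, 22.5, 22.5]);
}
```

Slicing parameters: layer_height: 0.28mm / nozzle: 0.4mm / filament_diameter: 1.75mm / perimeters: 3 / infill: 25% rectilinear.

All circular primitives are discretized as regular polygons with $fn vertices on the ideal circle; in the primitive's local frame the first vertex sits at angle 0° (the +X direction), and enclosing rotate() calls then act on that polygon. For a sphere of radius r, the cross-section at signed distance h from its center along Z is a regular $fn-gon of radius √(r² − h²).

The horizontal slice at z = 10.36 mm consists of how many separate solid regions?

At z = 10.36 mm: the sphere: section is a regular 24-gon, circumradius = √(r²−h²) = √(5.5²−4.86²) = 2.575; the 22×22.5 cube at (0.5, 3) contributes its full rectangle; Taking the union: the 2 present regions are separate (no shared area or edge), so areas and boundary lengths simply add and each stays a separate island — 2 connected regions. The result has 2 disconnected regions.

2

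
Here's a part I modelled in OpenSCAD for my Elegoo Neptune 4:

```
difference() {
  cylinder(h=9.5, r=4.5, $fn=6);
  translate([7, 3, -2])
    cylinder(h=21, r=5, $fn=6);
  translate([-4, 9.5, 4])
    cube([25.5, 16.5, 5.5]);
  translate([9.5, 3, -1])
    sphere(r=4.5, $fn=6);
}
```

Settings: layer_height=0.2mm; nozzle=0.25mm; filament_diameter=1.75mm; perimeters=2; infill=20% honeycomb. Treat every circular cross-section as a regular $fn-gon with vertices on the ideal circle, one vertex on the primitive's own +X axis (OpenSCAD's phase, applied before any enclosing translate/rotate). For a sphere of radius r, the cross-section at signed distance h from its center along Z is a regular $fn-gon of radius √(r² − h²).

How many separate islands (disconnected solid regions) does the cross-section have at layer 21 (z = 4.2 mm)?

At z = 4.2 mm: the cylinder: section is a regular 6-gon, circumradius r=4.5; the r=5 cylinder at (7, 3) gives a regular 6-gon of circumradius 5 (constant along its height); the cube at (-4, 9.5) is present — its section is the full 25.5×16.5 rectangle; the sphere at (9.5, 3) is absent (|z−center|=5.200 > r=4.5); Taking the first minus the rest: starting from the r=4.5 cylinder, the r=5 cylinder at (7, 3) partially overlaps it — only the 2.81 mm² overlap (of its 64.95 mm²) is removed, clipping the outline; the 25.5×16.5 cube at (-4, 9.5) misses the remaining region (no effect) — 1 connected region. Overall, the cross-section is a single solid region. Island count = 1.

1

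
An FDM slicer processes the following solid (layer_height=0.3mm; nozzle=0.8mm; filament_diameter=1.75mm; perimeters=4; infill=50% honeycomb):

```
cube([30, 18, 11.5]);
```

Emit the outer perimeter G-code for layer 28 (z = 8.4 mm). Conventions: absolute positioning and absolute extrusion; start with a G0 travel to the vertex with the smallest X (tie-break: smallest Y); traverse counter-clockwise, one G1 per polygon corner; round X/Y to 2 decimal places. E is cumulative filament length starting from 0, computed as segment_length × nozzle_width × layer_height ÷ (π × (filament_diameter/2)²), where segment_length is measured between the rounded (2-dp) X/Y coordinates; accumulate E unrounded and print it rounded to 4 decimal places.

At z = 8.4 mm: the 30×18 cube contributes its full rectangle. The outline is a single polygon with 4 vertices. Extrusion per mm of travel: 0.8 × 0.3 / (π × 0.875²) = 0.099780. Accumulating E over each segment gives final E = 9.5789.

G0 X0.00 Y0.00 Z8.40
G1 X30.00 Y0.00 E2.9934
G1 X30.00 Y18.00 E4.7895
G1 X0.00 Y18.00 E7.7829
G1 X0.00 Y0.00 E9.5789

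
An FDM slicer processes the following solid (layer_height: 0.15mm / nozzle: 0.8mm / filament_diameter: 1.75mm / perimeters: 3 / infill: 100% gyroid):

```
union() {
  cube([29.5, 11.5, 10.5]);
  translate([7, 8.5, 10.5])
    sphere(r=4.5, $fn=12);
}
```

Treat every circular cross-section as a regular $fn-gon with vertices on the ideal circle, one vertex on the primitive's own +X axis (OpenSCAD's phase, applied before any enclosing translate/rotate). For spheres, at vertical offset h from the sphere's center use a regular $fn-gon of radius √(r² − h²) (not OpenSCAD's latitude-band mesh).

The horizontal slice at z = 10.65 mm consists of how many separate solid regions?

At z = 10.65 mm: the cube does not reach this height (z outside [0, 10.5]); the r=4.5 sphere at (7, 8.5) contributes a regular 12-gon of circumradius √(4.5²−0.15²) = 4.497; Combining (union): only the r=4.5 sphere at (7, 8.5) is present, so the union is just that shape — 1 connected region. The result has 1 disconnected region.

1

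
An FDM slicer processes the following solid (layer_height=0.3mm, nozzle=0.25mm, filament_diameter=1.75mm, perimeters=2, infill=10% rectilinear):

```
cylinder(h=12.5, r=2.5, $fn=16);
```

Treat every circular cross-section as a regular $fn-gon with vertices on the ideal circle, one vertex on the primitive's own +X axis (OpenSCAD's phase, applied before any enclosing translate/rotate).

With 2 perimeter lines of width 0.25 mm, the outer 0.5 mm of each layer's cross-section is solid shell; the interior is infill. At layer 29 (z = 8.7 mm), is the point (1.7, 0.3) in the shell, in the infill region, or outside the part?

infill

At z = 8.7 mm: the r=2.5 cylinder gives a regular 16-gon of circumradius 2.5 (constant along its height). Overall, the cross-section is a single solid region. The nearest boundary edge runs (2.50, 0.00)→(2.31, 0.96); distance from the point to it = 0.73 mm. The point is inside the cross-section and 0.73 mm from the nearest boundary — more than the 0.5 mm shell width (2 × 0.25), so it's in the infill interior.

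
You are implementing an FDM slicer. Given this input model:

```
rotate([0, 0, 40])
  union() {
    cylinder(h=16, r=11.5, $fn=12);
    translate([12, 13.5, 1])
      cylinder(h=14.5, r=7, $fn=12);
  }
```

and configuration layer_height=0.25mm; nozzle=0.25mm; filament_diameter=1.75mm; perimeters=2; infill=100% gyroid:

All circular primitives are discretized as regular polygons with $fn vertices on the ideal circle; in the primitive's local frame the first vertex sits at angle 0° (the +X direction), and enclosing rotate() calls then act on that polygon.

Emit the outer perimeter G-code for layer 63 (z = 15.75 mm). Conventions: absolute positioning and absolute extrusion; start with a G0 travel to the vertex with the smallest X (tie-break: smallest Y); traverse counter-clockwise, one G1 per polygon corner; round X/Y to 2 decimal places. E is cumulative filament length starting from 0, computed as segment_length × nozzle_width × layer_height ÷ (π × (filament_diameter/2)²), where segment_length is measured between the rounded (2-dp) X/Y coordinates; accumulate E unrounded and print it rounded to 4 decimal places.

G0 X-11.33 Y-2.00 Z15.75
G1 X-8.81 Y-7.39 E0.1546
G1 X-3.93 Y-10.81 E0.3095
G1 X2.00 Y-11.33 E0.4641
G1 X7.39 Y-8.81 E0.6187
G1 X10.81 Y-3.93 E0.7736
G1 X11.33 Y2.00 E0.9283
G1 X8.81 Y7.39 E1.0829
G1 X3.93 Y10.81 E1.2377
G1 X-2.00 Y11.33 E1.3924
G1 X-7.39 Y8.81 E1.5470
G1 X-10.81 Y3.93 E1.7018
G1 X-11.33 Y-2.00 E1.8565

At z = 15.75 mm: the cylinder: section is a regular 12-gon, circumradius r=11.5; the cylinder at (12, 13.5) is absent (z outside [1, 15.5]); Merging all regions: only the r=11.5 cylinder is present, so the union is just that shape — 1 connected region; (whole slice rotated 40° about Z — lengths, areas and connectivity unchanged). The outline is a single polygon with 12 vertices. Extrusion per mm of travel: 0.25 × 0.25 / (π × 0.875²) = 0.025984. Accumulating E over each segment gives final E = 1.8565.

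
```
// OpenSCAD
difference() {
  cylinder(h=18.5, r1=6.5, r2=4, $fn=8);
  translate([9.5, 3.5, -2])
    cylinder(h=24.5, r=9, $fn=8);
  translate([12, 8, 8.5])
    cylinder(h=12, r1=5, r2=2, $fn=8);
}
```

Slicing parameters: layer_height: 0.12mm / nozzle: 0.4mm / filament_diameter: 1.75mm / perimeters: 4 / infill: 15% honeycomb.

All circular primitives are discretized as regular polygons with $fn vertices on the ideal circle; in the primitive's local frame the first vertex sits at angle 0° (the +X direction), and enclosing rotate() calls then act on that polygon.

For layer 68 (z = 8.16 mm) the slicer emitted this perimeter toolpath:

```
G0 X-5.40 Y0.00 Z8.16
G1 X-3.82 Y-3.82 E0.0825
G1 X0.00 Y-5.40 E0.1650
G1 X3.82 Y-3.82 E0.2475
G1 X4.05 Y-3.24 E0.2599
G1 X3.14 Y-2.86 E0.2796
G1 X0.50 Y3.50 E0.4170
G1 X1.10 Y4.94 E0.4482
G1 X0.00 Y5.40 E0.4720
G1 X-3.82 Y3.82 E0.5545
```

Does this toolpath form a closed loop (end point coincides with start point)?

no

Start point (G0): (-5.40, 0.00). End point (last G1): the path does not return to the start — open.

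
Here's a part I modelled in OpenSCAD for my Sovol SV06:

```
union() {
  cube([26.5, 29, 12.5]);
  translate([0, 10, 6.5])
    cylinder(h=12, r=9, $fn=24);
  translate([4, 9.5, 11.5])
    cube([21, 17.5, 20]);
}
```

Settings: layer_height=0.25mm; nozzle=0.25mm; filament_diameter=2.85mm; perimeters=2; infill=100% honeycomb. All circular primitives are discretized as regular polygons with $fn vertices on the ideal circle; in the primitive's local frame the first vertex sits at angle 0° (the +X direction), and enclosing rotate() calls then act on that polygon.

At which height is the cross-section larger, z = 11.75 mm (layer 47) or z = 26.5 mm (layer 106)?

Layer 47 (z = 11.75): the cube is present — its section is the full 26.5×29 rectangle (area 768.50 mm²); the r=9 cylinder at (0, 10) gives a regular 24-gon of circumradius 9 (constant along its height) (area = (24/2)·9.000²·sin(360°/24) = 251.57 mm²); the 21×17.5 cube at (4, 9.5) contributes its full rectangle (area 367.50 mm²); Taking the union: the regions partially overlap — summed areas 1387.57 mm² minus the doubly-counted overlap 493.29 mm² gives 894.29 mm² — area = 894.29 mm². So its area = 894.29 mm². Layer 106 (z = 26.5): the cube is not intersected at this z (z outside [0, 12.5]); the cylinder at (0, 10) is not intersected at this z (z outside [6.5, 18.5]); the 21×17.5 cube at (4, 9.5) contributes its full rectangle (area 367.50 mm²); Combining (union): only the 21×17.5 cube at (4, 9.5) is present, so the union is just that shape — area = 367.50 mm². So its area = 367.50 mm². Layer 47 is larger (894.29 vs 367.50 mm²).

layer 47 (z = 11.75 mm)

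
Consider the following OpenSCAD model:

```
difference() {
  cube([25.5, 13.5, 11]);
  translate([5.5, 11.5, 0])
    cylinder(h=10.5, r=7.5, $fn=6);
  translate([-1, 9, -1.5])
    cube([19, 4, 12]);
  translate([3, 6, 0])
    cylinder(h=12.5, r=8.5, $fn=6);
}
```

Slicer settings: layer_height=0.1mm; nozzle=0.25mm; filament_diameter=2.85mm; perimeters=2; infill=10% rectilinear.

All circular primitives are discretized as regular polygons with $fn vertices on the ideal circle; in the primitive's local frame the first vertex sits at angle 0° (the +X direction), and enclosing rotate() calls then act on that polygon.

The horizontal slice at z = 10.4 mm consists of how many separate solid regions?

1

At z = 10.4 mm: the cube is present — its section is the full 25.5×13.5 rectangle; the r=7.5 cylinder at (5.5, 11.5) contributes a regular 6-gon of circumradius 7.5; the 19×4 cube at (-1, 9) contributes its full rectangle; the r=8.5 cylinder at (3, 6) contributes a regular 6-gon of circumradius 8.5; After the difference (first − rest): starting from the 25.5×13.5 cube, the r=7.5 cylinder at (5.5, 11.5) partially overlaps it — only the 94.45 mm² overlap (of its 146.14 mm²) is removed, clipping the outline; the 19×4 cube at (-1, 9) partially overlaps it — only the 22.45 mm² overlap (of its 76.00 mm²) is removed, clipping the outline; the r=8.5 cylinder at (3, 6) partially overlaps it — only the 52.98 mm² overlap (of its 187.71 mm²) is removed, clipping the outline — 1 connected region. The result has 1 disconnected region.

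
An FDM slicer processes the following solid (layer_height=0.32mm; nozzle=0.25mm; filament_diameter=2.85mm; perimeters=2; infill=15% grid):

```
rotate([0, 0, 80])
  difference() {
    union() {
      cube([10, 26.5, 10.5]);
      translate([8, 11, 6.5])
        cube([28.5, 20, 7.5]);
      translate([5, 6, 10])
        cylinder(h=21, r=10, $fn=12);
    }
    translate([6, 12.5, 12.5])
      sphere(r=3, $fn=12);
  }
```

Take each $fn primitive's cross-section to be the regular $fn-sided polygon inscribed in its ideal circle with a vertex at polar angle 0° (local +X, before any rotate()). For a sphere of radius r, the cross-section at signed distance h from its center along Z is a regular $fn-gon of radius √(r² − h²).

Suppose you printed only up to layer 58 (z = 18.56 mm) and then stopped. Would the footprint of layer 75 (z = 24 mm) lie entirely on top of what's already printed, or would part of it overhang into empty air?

entirely on top

Compare the two slices. At z = 18.56: the cube does not reach this height (z outside [0, 10.5]); the cube at (8, 11) is not intersected at this z (z outside [6.5, 14]); the r=10 cylinder at (5, 6) gives a regular 12-gon of circumradius 10 (constant along its height) (area = (12/2)·10.000²·sin(360°/12) = 300.00 mm²); Combining (union): only the r=10 cylinder at (5, 6) is present, so the union is just that shape — area = 300.00 mm²; the sphere at (6, 12.5) is not intersected at this z (|z−center|=6.060 > r=3); Subtracting the remaining from the first: none of the subtracted shapes is present at this height, so that combined region is unchanged — area = 300.00 mm²; (whole slice rotated 80° about Z — lengths, areas and connectivity unchanged). At z = 24: the cube does not reach this height (z outside [0, 10.5]); the cube at (8, 11) does not reach this height (z outside [6.5, 14]); the cylinder at (5, 6): section is a regular 12-gon, circumradius r=10 (area = (12/2)·10.000²·sin(360°/12) = 300.00 mm²); Taking the union: only the r=10 cylinder at (5, 6) is present, so the union is just that shape — area = 300.00 mm²; the sphere at (6, 12.5) does not reach this height (|z−center|=11.500 > r=3); After the difference (first − rest): none of the subtracted shapes is present at this height, so that combined region is unchanged — area = 300.00 mm²; (rotated 80° about Z; rotation is an isometry so areas/perimeters/island counts are preserved). Checking containment: the cross-section at z = 24 is a subset of the cross-section at z = 18.56.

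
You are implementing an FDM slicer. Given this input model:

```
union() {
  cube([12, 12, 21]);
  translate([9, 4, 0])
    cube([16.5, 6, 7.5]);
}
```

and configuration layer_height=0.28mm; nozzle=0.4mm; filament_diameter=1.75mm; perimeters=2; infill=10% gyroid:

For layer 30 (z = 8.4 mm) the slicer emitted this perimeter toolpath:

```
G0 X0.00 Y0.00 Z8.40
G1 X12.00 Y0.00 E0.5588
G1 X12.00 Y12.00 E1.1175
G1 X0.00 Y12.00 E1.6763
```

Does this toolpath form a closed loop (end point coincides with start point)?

no

Start point (G0): (0.00, 0.00). End point (last G1): the path does not return to the start — open.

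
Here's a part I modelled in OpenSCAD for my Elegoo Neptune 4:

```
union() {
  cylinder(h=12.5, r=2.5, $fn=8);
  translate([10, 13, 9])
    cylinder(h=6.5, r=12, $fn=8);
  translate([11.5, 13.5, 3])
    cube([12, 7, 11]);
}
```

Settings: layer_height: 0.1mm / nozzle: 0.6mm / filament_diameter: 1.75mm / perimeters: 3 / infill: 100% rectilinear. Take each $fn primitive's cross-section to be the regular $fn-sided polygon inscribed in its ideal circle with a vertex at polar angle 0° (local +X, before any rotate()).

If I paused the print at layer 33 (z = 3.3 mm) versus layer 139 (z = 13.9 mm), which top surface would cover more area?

Layer 33 (z = 3.3): the r=2.5 cylinder gives a regular 8-gon of circumradius 2.5 (constant along its height) (area = (8/2)·2.500²·sin(360°/8) = 17.68 mm²); the cylinder at (10, 13) does not reach this height (z outside [9, 15.5]); the 12×7 cube at (11.5, 13.5) contributes its full rectangle (area 84.00 mm²); Taking the union: the 2 present regions are separate (no shared area or edge), so areas and boundary lengths simply add and each stays a separate island — area = 101.68 mm². So its area = 101.68 mm². Layer 139 (z = 13.9): the cylinder is not intersected at this z (z outside [0, 12.5]); the r=12 cylinder at (10, 13) gives a regular 8-gon of circumradius 12 (constant along its height) (area = (8/2)·12.000²·sin(360°/8) = 407.29 mm²); the cube at (11.5, 13.5) is present — its section is the full 12×7 rectangle (area 84.00 mm²); Combining (union): the regions partially overlap — summed areas 491.29 mm² minus the doubly-counted overlap 61.90 mm² gives 429.39 mm² — area = 429.39 mm². So its area = 429.39 mm². Layer 139 is larger (429.39 vs 101.68 mm²).

layer 139 (z = 13.9 mm)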